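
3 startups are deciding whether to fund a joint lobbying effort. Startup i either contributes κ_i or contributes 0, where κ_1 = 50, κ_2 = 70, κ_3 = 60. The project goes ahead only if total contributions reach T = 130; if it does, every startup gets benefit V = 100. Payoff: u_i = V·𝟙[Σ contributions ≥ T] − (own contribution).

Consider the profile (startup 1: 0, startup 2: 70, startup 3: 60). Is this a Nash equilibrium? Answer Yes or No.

Yes

Total = 130 ≥ 130: provided.
Startup 1 (pledges 0, payoff 100): pledging 50 → total 180, payoff 50. No gain.
Startup 2 (pledges 70, payoff 30): dropping to 0 → total 60, payoff 0. No gain.
Startup 3 (pledges 60, payoff 40): dropping to 0 → total 70, payoff 0. No gain.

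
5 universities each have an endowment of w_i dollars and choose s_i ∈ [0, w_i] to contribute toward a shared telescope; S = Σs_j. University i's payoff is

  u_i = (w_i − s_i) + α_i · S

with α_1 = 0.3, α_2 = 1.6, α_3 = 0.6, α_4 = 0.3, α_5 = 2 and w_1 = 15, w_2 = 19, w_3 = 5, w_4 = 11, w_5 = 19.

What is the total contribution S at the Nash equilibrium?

38

∂u_i/∂s_i = α_i − 1, so university i contributes w_i if α_i > 1, else 0.
α_i > 1 for i ∈ {2, 5}; NE contributions (0, 19, 0, 0, 19), S = 38.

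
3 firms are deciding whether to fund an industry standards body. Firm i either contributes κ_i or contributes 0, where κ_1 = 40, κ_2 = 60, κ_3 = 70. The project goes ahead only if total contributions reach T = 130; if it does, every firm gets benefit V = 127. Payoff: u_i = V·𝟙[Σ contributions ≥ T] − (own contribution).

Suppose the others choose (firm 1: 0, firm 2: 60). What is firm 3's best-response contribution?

70

Others' total = 60. Contributing 70 brings total to 130 ≥ 130: gain V − κ_3 = 57.
Best response: 70.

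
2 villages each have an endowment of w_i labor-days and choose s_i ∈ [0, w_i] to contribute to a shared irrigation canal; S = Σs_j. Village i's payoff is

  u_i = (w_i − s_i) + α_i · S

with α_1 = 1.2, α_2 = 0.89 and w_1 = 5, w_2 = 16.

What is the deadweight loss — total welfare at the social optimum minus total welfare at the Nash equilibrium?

17.44

∂u_i/∂s_i = α_i − 1, so village i contributes w_i if α_i > 1, else 0.
α_i > 1 for i ∈ {1}; NE contributions (5, 0), S = 5.
W^NE = Σw_i − S^NE + (Σα_i)·S^NE = 21 + 1.09·5 = 26.45.
Planner: ∂(Σu_j)/∂s_i = Σα_j − 1 = 1.09 > 0, so everyone contributes w_i; S^SO = 21, W^SO = 21 + 1.09·21 = 43.89.
Deadweight loss = 17.44.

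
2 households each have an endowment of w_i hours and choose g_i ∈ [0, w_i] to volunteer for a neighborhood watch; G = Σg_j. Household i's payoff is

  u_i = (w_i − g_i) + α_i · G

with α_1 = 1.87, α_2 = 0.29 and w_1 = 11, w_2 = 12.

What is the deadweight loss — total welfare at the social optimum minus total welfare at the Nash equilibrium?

∂u_i/∂g_i = α_i − 1, so household i contributes w_i if α_i > 1, else 0.
α_i > 1 for i ∈ {1}; NE contributions (11, 0), G = 11.
W^NE = Σw_i − G^NE + (Σα_i)·G^NE = 23 + 1.16·11 = 35.76.
Planner: ∂(Σu_j)/∂g_i = Σα_j − 1 = 1.16 > 0, so everyone contributes w_i; G^SO = 23, W^SO = 23 + 1.16·23 = 49.68.
Deadweight loss = 13.92.

13.92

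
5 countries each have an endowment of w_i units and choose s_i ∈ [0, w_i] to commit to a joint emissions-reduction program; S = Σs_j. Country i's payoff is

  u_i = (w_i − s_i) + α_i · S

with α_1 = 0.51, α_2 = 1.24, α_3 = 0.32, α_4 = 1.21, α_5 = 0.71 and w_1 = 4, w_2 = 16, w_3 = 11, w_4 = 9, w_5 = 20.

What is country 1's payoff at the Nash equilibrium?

∂u_i/∂s_i = α_i − 1, so country i contributes w_i if α_i > 1, else 0.
α_i > 1 for i ∈ {2, 4}; NE contributions (0, 16, 0, 9, 0), S = 25.
u_1 = (4 − 0) + 0.51·25 = 16.75.

16.75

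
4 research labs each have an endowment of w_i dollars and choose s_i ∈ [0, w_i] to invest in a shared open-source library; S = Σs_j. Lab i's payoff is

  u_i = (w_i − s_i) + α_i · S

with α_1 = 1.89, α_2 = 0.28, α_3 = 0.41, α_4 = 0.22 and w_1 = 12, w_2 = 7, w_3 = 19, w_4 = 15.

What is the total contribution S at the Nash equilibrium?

∂u_i/∂s_i = α_i − 1, so lab i contributes w_i if α_i > 1, else 0.
α_i > 1 for i ∈ {1}; NE contributions (12, 0, 0, 0), S = 12.

12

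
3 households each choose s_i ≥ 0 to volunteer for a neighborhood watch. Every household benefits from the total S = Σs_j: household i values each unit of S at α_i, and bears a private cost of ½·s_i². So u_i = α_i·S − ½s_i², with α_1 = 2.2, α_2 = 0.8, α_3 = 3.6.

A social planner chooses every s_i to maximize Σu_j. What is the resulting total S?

19.8

Planner FOC: ∂(Σu_j)/∂s_i = (Σα_j) − s_i = 0, so s_i^SO = Σα_j = 6.6 for every i; S^SO = 19.8.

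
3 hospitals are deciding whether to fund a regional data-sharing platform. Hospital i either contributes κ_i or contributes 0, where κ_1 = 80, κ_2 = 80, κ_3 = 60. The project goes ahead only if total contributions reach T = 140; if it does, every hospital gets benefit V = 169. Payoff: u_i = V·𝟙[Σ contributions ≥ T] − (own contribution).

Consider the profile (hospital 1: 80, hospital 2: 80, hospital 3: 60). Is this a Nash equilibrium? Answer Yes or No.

No

Total = 220 ≥ 140: provided.
Hospital 1 (pledges 80, payoff 89): dropping to 0 → total 140, payoff 169. Profitable deviation.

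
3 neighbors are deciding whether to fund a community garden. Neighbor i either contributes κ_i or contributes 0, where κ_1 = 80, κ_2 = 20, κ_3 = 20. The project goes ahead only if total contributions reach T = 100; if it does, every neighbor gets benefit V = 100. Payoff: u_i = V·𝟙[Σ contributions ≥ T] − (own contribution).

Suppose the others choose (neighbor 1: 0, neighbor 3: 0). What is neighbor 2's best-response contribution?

Others' total = 0. Even contributing 20 gives 20 < 100: no benefit either way.
Best response: 0.

0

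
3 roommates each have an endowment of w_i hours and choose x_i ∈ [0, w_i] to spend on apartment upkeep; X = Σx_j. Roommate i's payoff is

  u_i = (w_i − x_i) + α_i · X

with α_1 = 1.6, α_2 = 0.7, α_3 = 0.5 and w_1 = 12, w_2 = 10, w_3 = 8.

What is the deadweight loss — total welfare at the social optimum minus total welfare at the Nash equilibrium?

32.4

∂u_i/∂x_i = α_i − 1, so roommate i contributes w_i if α_i > 1, else 0.
α_i > 1 for i ∈ {1}; NE contributions (12, 0, 0), X = 12.
W^NE = Σw_i − X^NE + (Σα_i)·X^NE = 30 + 1.8·12 = 51.6.
Planner: ∂(Σu_j)/∂x_i = Σα_j − 1 = 1.8 > 0, so everyone contributes w_i; X^SO = 30, W^SO = 30 + 1.8·30 = 84.
Deadweight loss = 32.4.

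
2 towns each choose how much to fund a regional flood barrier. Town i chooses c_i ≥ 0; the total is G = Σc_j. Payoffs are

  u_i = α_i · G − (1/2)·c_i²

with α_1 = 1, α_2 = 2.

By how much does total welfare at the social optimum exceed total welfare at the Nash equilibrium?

Town i's FOC: ∂u_i/∂c_i = α_i − c_i = 0, so c_i* = α_i.
NE contributions = (1, 2); G = 3.
W^NE = (Σα)·G − ½Σα_i² = 3² − ½·5 = 6.5.
Planner sets c_i = Σα_j = 3 for every i, so G^SO = 2·3 = 6.
W^SO = (Σα)·G^SO − ½·2·(Σα)² = (2/2)·3² = 9.
Deadweight loss = W^SO − W^NE = 2.5.

2.5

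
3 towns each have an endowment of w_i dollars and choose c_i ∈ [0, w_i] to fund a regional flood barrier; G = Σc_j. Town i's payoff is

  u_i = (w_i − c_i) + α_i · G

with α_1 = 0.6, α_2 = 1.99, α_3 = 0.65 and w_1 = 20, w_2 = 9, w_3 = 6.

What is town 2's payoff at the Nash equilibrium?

∂u_i/∂c_i = α_i − 1, so town i contributes w_i if α_i > 1, else 0.
α_i > 1 for i ∈ {2}; NE contributions (0, 9, 0), G = 9.
u_2 = (9 − 9) + 1.99·9 = 17.91.

17.91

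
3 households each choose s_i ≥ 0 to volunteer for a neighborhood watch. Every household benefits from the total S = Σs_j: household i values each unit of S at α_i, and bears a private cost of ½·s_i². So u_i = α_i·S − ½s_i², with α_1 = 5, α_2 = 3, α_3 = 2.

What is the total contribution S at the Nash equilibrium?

10

Household i's FOC: ∂u_i/∂s_i = α_i − s_i = 0, so s_i* = α_i.
NE contributions = (5, 3, 2); S = 10.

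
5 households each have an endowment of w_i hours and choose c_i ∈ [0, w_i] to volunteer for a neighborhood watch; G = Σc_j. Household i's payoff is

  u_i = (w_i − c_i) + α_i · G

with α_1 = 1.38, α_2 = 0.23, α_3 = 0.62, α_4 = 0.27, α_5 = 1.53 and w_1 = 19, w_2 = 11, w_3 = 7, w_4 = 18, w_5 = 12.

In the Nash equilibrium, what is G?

31

∂u_i/∂c_i = α_i − 1, so household i contributes w_i if α_i > 1, else 0.
α_i > 1 for i ∈ {1, 5}; NE contributions (19, 0, 0, 0, 12), G = 31.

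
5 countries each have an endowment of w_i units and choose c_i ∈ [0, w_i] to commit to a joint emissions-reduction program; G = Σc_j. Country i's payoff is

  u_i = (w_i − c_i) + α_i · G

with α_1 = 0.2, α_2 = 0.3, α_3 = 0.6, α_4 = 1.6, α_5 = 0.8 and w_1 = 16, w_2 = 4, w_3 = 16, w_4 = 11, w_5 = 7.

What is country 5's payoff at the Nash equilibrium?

15.8

∂u_i/∂c_i = α_i − 1, so country i contributes w_i if α_i > 1, else 0.
α_i > 1 for i ∈ {4}; NE contributions (0, 0, 0, 11, 0), G = 11.
u_5 = (7 − 0) + 0.8·11 = 15.8.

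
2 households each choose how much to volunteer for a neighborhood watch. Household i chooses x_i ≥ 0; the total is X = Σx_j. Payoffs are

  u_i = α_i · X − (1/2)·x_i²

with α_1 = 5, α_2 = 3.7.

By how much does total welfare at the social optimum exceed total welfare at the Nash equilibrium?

Household i's FOC: ∂u_i/∂x_i = α_i − x_i = 0, so x_i* = α_i.
NE contributions = (5, 3.7); X = 8.7.
W^NE = (Σα)·X − ½Σα_i² = 8.7² − ½·38.69 = 56.345.
Planner sets x_i = Σα_j = 8.7 for every i, so X^SO = 2·8.7 = 17.4.
W^SO = (Σα)·X^SO − ½·2·(Σα)² = (2/2)·8.7² = 75.69.
Deadweight loss = W^SO − W^NE = 19.345.

19.345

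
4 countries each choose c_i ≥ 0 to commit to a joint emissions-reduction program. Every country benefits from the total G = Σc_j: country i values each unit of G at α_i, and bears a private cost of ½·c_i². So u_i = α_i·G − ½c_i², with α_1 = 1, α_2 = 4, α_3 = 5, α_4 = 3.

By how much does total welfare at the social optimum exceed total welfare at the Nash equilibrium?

194.5

Country i's FOC: ∂u_i/∂c_i = α_i − c_i = 0, so c_i* = α_i.
NE contributions = (1, 4, 5, 3); G = 13.
W^NE = (Σα)·G − ½Σα_i² = 13² − ½·51 = 143.5.
Planner sets c_i = Σα_j = 13 for every i, so G^SO = 4·13 = 52.
W^SO = (Σα)·G^SO − ½·4·(Σα)² = (4/2)·13² = 338.
Deadweight loss = W^SO − W^NE = 194.5.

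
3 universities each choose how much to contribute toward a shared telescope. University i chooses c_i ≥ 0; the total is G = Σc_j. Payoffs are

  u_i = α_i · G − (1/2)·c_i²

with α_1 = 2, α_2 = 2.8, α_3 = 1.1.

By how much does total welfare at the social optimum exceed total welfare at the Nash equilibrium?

23.93

University i's FOC: ∂u_i/∂c_i = α_i − c_i = 0, so c_i* = α_i.
NE contributions = (2, 2.8, 1.1); G = 5.9.
W^NE = (Σα)·G − ½Σα_i² = 5.9² − ½·13.05 = 28.285.
Planner sets c_i = Σα_j = 5.9 for every i, so G^SO = 3·5.9 = 17.7.
W^SO = (Σα)·G^SO − ½·3·(Σα)² = (3/2)·5.9² = 52.215.
Deadweight loss = W^SO − W^NE = 23.93.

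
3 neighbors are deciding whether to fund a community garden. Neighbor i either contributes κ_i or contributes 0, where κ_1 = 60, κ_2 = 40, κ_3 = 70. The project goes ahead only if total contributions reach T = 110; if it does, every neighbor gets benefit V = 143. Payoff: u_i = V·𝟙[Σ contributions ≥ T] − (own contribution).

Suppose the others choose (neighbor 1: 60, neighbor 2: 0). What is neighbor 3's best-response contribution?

Others' total = 60. Contributing 70 brings total to 130 ≥ 110: gain V − κ_3 = 73.
Best response: 70.

70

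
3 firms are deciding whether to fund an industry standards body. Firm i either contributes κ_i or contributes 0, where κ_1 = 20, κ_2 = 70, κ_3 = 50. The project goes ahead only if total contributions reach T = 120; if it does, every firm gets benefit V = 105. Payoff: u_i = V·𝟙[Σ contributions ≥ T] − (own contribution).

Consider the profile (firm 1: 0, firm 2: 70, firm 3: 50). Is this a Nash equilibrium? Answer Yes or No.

Total = 120 ≥ 120: provided.
Firm 1 (pledges 0, payoff 105): pledging 20 → total 140, payoff 85. No gain.
Firm 2 (pledges 70, payoff 35): dropping to 0 → total 50, payoff 0. No gain.
Firm 3 (pledges 50, payoff 55): dropping to 0 → total 70, payoff 0. No gain.

Yes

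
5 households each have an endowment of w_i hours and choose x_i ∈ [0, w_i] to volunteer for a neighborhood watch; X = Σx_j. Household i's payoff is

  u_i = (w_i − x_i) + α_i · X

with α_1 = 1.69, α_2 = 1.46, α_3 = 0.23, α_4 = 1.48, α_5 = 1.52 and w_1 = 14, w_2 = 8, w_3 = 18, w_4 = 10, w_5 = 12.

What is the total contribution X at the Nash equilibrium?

∂u_i/∂x_i = α_i − 1, so household i contributes w_i if α_i > 1, else 0.
α_i > 1 for i ∈ {1, 2, 4, 5}; NE contributions (14, 8, 0, 10, 12), X = 44.

44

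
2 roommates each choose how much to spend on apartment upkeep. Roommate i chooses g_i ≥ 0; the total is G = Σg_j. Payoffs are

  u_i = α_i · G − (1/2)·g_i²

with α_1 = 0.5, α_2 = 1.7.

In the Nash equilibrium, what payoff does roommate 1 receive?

0.975

Roommate i's FOC: ∂u_i/∂g_i = α_i − g_i = 0, so g_i* = α_i.
NE contributions = (0.5, 1.7); G = 2.2.
u_1 = α_1·G − ½·(g_1)² = 0.5·2.2 − ½·0.5² = 0.975.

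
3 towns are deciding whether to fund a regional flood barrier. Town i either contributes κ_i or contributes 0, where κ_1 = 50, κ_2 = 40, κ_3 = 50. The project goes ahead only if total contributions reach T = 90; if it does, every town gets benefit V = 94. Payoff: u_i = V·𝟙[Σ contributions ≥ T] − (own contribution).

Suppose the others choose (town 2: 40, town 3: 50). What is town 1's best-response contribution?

0

Others' total = 90 ≥ 90; contributing adds cost 50 for no extra benefit.
Best response: 0.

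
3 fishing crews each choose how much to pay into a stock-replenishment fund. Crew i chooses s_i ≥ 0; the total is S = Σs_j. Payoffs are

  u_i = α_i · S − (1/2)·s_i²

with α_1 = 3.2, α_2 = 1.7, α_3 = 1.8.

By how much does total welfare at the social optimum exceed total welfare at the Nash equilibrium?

Crew i's FOC: ∂u_i/∂s_i = α_i − s_i = 0, so s_i* = α_i.
NE contributions = (3.2, 1.7, 1.8); S = 6.7.
W^NE = (Σα)·S − ½Σα_i² = 6.7² − ½·16.37 = 36.705.
Planner sets s_i = Σα_j = 6.7 for every i, so S^SO = 3·6.7 = 20.1.
W^SO = (Σα)·S^SO − ½·3·(Σα)² = (3/2)·6.7² = 67.335.
Deadweight loss = W^SO − W^NE = 30.63.

30.63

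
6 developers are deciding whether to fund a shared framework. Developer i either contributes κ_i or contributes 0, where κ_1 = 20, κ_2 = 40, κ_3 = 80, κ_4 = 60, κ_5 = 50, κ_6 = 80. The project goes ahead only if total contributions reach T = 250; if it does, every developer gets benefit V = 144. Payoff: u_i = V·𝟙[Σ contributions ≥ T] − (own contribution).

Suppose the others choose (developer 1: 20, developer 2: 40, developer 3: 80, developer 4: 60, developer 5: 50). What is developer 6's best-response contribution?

Others' total = 250 ≥ 250; contributing adds cost 80 for no extra benefit.
Best response: 0.

0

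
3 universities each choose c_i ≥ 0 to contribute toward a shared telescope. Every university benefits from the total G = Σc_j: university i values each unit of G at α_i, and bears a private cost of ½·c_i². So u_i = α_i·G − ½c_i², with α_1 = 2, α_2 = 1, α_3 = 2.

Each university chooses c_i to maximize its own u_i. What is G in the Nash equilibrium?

University i's FOC: ∂u_i/∂c_i = α_i − c_i = 0, so c_i* = α_i.
NE contributions = (2, 1, 2); G = 5.

5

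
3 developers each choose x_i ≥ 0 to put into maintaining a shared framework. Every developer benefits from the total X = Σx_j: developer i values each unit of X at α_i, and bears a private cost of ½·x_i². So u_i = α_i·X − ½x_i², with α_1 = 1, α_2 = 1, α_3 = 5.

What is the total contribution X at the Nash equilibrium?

Developer i's FOC: ∂u_i/∂x_i = α_i − x_i = 0, so x_i* = α_i.
NE contributions = (1, 1, 5); X = 7.

7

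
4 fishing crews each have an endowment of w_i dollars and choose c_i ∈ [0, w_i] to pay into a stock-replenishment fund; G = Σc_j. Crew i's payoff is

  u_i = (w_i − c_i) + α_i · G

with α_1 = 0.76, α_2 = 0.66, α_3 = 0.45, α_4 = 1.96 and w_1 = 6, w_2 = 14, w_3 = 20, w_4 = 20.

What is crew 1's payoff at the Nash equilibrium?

21.2

∂u_i/∂c_i = α_i − 1, so crew i contributes w_i if α_i > 1, else 0.
α_i > 1 for i ∈ {4}; NE contributions (0, 0, 0, 20), G = 20.
u_1 = (6 − 0) + 0.76·20 = 21.2.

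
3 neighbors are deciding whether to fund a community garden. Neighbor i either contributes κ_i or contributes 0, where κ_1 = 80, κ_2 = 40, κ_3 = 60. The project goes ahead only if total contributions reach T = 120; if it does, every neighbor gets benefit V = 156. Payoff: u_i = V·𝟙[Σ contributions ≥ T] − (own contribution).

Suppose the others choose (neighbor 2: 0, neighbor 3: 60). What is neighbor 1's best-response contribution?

Others' total = 60. Contributing 80 brings total to 140 ≥ 120: gain V − κ_1 = 76.
Best response: 80.

80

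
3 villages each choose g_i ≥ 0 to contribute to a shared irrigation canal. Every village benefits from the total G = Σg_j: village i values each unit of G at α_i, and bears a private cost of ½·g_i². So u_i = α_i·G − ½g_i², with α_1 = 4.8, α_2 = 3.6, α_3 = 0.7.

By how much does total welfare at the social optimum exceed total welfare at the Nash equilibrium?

Village i's FOC: ∂u_i/∂g_i = α_i − g_i = 0, so g_i* = α_i.
NE contributions = (4.8, 3.6, 0.7); G = 9.1.
W^NE = (Σα)·G − ½Σα_i² = 9.1² − ½·36.49 = 64.565.
Planner sets g_i = Σα_j = 9.1 for every i, so G^SO = 3·9.1 = 27.3.
W^SO = (Σα)·G^SO − ½·3·(Σα)² = (3/2)·9.1² = 124.215.
Deadweight loss = W^SO − W^NE = 59.65.

59.65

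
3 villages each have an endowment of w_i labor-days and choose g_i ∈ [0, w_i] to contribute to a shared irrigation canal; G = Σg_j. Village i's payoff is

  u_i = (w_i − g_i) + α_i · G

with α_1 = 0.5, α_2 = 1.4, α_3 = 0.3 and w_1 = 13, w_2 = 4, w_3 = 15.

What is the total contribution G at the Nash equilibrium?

∂u_i/∂g_i = α_i − 1, so village i contributes w_i if α_i > 1, else 0.
α_i > 1 for i ∈ {2}; NE contributions (0, 4, 0), G = 4.

4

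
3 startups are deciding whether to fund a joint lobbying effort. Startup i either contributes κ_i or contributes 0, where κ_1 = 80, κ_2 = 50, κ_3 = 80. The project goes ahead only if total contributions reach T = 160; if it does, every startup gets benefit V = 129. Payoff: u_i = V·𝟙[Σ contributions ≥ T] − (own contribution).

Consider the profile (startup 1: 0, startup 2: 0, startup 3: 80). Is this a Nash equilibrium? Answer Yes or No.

Total = 80 < 160: not provided.
Startup 1 (pledges 0, payoff 0): pledging 80 → total 160, payoff 49. Profitable deviation.

No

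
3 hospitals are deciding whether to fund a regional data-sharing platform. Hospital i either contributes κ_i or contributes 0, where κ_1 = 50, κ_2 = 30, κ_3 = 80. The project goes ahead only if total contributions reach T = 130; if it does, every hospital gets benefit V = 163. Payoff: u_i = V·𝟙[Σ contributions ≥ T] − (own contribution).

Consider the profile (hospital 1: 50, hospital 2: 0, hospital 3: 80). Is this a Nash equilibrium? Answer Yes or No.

Total = 130 ≥ 130: provided.
Hospital 1 (pledges 50, payoff 113): dropping to 0 → total 80, payoff 0. No gain.
Hospital 2 (pledges 0, payoff 163): pledging 30 → total 160, payoff 133. No gain.
Hospital 3 (pledges 80, payoff 83): dropping to 0 → total 50, payoff 0. No gain.

Yes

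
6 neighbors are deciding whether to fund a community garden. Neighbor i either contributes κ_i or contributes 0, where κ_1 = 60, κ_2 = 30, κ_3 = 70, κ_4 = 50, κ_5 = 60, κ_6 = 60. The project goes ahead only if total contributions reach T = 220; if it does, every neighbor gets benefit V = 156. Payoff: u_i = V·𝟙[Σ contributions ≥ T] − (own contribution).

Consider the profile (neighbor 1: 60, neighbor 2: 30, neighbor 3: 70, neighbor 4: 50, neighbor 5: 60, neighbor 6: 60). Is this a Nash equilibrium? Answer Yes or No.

Total = 330 ≥ 220: provided.
Neighbor 1 (pledges 60, payoff 96): dropping to 0 → total 270, payoff 156. Profitable deviation.

No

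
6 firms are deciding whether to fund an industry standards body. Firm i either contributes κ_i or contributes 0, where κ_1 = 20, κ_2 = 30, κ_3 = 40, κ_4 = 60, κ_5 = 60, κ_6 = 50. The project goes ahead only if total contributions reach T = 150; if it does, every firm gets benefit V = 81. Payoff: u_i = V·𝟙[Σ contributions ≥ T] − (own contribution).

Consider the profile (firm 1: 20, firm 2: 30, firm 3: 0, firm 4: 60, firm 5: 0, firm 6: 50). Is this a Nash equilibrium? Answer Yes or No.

Total = 160 ≥ 150: provided.
Firm 1 (pledges 20, payoff 61): dropping to 0 → total 140, payoff 0. No gain.
Firm 2 (pledges 30, payoff 51): dropping to 0 → total 130, payoff 0. No gain.
Firm 3 (pledges 0, payoff 81): pledging 40 → total 200, payoff 41. No gain.
Firm 4 (pledges 60, payoff 21): dropping to 0 → total 100, payoff 0. No gain.
Firm 5 (pledges 0, payoff 81): pledging 60 → total 220, payoff 21. No gain.
Firm 6 (pledges 50, payoff 31): dropping to 0 → total 110, payoff 0. No gain.

Yes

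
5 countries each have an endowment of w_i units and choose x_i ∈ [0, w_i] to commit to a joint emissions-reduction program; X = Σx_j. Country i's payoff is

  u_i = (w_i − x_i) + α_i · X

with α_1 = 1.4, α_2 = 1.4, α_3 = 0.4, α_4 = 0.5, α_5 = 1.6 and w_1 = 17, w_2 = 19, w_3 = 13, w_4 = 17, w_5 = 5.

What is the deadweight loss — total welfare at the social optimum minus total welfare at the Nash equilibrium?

∂u_i/∂x_i = α_i − 1, so country i contributes w_i if α_i > 1, else 0.
α_i > 1 for i ∈ {1, 2, 5}; NE contributions (17, 19, 0, 0, 5), X = 41.
W^NE = Σw_i − X^NE + (Σα_i)·X^NE = 71 + 4.3·41 = 247.3.
Planner: ∂(Σu_j)/∂x_i = Σα_j − 1 = 4.3 > 0, so everyone contributes w_i; X^SO = 71, W^SO = 71 + 4.3·71 = 376.3.
Deadweight loss = 129.

129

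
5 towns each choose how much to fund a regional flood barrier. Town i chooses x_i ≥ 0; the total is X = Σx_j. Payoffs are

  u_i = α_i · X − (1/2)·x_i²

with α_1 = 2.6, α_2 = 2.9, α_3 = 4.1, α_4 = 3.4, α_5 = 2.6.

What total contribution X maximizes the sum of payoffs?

78

Planner FOC: ∂(Σu_j)/∂x_i = (Σα_j) − x_i = 0, so x_i^SO = Σα_j = 15.6 for every i; X^SO = 78.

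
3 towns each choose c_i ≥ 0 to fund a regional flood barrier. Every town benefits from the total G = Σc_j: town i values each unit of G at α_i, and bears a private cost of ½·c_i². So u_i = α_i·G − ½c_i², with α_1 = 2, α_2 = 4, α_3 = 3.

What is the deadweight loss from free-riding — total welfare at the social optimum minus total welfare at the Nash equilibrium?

55

Town i's FOC: ∂u_i/∂c_i = α_i − c_i = 0, so c_i* = α_i.
NE contributions = (2, 4, 3); G = 9.
W^NE = (Σα)·G − ½Σα_i² = 9² − ½·29 = 66.5.
Planner sets c_i = Σα_j = 9 for every i, so G^SO = 3·9 = 27.
W^SO = (Σα)·G^SO − ½·3·(Σα)² = (3/2)·9² = 121.5.
Deadweight loss = W^SO − W^NE = 55.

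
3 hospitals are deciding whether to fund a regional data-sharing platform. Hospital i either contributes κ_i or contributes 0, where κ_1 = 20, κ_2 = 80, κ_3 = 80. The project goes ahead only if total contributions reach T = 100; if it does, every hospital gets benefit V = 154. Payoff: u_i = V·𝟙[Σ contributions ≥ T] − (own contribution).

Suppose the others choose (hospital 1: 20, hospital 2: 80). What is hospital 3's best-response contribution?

0

Others' total = 100 ≥ 100; contributing adds cost 80 for no extra benefit.
Best response: 0.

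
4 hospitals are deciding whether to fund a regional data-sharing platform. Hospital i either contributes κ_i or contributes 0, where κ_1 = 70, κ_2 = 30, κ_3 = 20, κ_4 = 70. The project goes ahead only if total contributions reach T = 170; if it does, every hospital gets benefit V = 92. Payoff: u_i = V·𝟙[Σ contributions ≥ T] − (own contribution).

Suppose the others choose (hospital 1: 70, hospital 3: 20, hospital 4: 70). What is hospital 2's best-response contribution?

30

Others' total = 160. Contributing 30 brings total to 190 ≥ 170: gain V − κ_2 = 62.
Best response: 30.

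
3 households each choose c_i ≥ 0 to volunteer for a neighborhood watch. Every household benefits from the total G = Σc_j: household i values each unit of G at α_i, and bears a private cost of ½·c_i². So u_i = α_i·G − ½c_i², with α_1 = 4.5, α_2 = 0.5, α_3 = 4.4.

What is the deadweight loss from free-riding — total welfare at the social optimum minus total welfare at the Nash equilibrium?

Household i's FOC: ∂u_i/∂c_i = α_i − c_i = 0, so c_i* = α_i.
NE contributions = (4.5, 0.5, 4.4); G = 9.4.
W^NE = (Σα)·G − ½Σα_i² = 9.4² − ½·39.86 = 68.43.
Planner sets c_i = Σα_j = 9.4 for every i, so G^SO = 3·9.4 = 28.2.
W^SO = (Σα)·G^SO − ½·3·(Σα)² = (3/2)·9.4² = 132.54.
Deadweight loss = W^SO − W^NE = 64.11.

64.11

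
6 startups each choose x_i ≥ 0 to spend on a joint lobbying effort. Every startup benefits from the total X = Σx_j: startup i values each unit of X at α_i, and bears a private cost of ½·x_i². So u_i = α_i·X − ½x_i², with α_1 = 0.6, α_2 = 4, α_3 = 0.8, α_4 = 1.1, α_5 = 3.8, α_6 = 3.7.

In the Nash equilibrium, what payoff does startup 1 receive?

Startup i's FOC: ∂u_i/∂x_i = α_i − x_i = 0, so x_i* = α_i.
NE contributions = (0.6, 4, 0.8, 1.1, 3.8, 3.7); X = 14.
u_1 = α_1·X − ½·(x_1)² = 0.6·14 − ½·0.6² = 8.22.

8.22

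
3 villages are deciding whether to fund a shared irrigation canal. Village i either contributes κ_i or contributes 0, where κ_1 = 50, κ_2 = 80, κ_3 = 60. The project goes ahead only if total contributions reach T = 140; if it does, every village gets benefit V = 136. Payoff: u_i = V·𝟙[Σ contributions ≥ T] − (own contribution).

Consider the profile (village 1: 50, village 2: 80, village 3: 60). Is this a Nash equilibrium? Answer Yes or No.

No

Total = 190 ≥ 140: provided.
Village 1 (pledges 50, payoff 86): dropping to 0 → total 140, payoff 136. Profitable deviation.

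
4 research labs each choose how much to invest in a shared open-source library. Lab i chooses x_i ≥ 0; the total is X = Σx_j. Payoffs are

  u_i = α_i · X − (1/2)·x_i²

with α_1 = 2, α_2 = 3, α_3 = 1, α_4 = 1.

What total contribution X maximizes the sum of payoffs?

Planner FOC: ∂(Σu_j)/∂x_i = (Σα_j) − x_i = 0, so x_i^SO = Σα_j = 7 for every i; X^SO = 28.

28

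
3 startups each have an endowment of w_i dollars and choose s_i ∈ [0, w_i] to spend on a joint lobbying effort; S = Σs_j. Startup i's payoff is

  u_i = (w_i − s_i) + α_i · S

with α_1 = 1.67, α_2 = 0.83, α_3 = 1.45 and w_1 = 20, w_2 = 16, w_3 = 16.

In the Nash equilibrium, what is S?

∂u_i/∂s_i = α_i − 1, so startup i contributes w_i if α_i > 1, else 0.
α_i > 1 for i ∈ {1, 3}; NE contributions (20, 0, 16), S = 36.

36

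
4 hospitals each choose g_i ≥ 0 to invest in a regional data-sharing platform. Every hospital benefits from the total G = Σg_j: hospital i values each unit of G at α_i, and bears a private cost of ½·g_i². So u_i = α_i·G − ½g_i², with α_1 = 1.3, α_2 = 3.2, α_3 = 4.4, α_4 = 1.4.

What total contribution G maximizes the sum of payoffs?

Planner FOC: ∂(Σu_j)/∂g_i = (Σα_j) − g_i = 0, so g_i^SO = Σα_j = 10.3 for every i; G^SO = 41.2.

41.2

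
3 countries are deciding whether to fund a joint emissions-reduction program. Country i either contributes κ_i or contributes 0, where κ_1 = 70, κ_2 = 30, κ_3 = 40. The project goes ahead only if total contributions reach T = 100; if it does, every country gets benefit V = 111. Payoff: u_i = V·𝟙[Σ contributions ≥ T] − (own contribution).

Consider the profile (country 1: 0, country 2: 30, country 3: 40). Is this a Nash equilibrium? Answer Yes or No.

Total = 70 < 100: not provided.
Country 1 (pledges 0, payoff 0): pledging 70 → total 140, payoff 41. Profitable deviation.

No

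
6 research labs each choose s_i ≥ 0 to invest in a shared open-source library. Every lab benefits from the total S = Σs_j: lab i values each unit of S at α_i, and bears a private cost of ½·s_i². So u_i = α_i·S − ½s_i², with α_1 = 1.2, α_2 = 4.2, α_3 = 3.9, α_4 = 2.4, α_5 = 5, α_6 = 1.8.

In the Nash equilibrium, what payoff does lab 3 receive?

64.545

Lab i's FOC: ∂u_i/∂s_i = α_i − s_i = 0, so s_i* = α_i.
NE contributions = (1.2, 4.2, 3.9, 2.4, 5, 1.8); S = 18.5.
u_3 = α_3·S − ½·(s_3)² = 3.9·18.5 − ½·3.9² = 64.545.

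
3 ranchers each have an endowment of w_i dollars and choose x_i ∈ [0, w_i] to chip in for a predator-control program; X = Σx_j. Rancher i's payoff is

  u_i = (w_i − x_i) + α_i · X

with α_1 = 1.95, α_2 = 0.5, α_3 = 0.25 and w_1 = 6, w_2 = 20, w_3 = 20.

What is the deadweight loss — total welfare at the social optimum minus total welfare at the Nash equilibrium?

∂u_i/∂x_i = α_i − 1, so rancher i contributes w_i if α_i > 1, else 0.
α_i > 1 for i ∈ {1}; NE contributions (6, 0, 0), X = 6.
W^NE = Σw_i − X^NE + (Σα_i)·X^NE = 46 + 1.7·6 = 56.2.
Planner: ∂(Σu_j)/∂x_i = Σα_j − 1 = 1.7 > 0, so everyone contributes w_i; X^SO = 46, W^SO = 46 + 1.7·46 = 124.2.
Deadweight loss = 68.

68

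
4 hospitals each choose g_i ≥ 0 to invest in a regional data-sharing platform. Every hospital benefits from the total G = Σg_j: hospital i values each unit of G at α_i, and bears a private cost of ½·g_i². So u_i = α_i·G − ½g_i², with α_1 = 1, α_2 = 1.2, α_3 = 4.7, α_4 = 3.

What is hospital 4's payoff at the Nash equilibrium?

Hospital i's FOC: ∂u_i/∂g_i = α_i − g_i = 0, so g_i* = α_i.
NE contributions = (1, 1.2, 4.7, 3); G = 9.9.
u_4 = α_4·G − ½·(g_4)² = 3·9.9 − ½·3² = 25.2.

25.2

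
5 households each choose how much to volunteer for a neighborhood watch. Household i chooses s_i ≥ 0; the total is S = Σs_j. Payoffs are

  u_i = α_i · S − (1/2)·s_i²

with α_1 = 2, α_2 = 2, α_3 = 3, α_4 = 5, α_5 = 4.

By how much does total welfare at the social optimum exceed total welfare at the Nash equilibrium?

413

Household i's FOC: ∂u_i/∂s_i = α_i − s_i = 0, so s_i* = α_i.
NE contributions = (2, 2, 3, 5, 4); S = 16.
W^NE = (Σα)·S − ½Σα_i² = 16² − ½·58 = 227.
Planner sets s_i = Σα_j = 16 for every i, so S^SO = 5·16 = 80.
W^SO = (Σα)·S^SO − ½·5·(Σα)² = (5/2)·16² = 640.
Deadweight loss = W^SO − W^NE = 413.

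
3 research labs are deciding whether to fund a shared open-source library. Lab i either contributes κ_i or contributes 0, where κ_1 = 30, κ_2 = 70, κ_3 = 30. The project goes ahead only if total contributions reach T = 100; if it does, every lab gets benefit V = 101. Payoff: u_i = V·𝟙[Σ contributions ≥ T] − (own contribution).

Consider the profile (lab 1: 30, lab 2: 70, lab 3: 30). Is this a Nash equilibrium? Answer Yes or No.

No

Total = 130 ≥ 100: provided.
Lab 1 (pledges 30, payoff 71): dropping to 0 → total 100, payoff 101. Profitable deviation.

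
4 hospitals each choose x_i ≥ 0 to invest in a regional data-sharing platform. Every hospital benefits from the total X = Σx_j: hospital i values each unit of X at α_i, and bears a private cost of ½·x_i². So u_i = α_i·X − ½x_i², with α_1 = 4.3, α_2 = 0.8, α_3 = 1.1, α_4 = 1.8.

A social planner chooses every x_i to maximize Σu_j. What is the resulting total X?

Planner FOC: ∂(Σu_j)/∂x_i = (Σα_j) − x_i = 0, so x_i^SO = Σα_j = 8 for every i; X^SO = 32.

32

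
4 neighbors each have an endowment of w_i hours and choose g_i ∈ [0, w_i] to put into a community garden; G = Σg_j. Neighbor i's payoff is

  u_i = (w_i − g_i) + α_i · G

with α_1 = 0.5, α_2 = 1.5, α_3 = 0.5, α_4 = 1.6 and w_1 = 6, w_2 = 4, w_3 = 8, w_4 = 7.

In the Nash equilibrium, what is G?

∂u_i/∂g_i = α_i − 1, so neighbor i contributes w_i if α_i > 1, else 0.
α_i > 1 for i ∈ {2, 4}; NE contributions (0, 4, 0, 7), G = 11.

11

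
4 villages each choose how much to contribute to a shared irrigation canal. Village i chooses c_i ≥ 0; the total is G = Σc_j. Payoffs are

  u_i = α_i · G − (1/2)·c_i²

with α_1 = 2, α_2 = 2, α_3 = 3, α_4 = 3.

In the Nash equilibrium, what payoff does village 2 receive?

18

Village i's FOC: ∂u_i/∂c_i = α_i − c_i = 0, so c_i* = α_i.
NE contributions = (2, 2, 3, 3); G = 10.
u_2 = α_2·G − ½·(c_2)² = 2·10 − ½·2² = 18.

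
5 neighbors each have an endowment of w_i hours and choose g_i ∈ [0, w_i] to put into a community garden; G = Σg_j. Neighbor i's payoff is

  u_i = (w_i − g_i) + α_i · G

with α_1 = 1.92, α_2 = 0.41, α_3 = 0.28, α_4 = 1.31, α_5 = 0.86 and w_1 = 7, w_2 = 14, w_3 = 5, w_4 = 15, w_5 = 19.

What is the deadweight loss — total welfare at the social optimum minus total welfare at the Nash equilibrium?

143.64

∂u_i/∂g_i = α_i − 1, so neighbor i contributes w_i if α_i > 1, else 0.
α_i > 1 for i ∈ {1, 4}; NE contributions (7, 0, 0, 15, 0), G = 22.
W^NE = Σw_i − G^NE + (Σα_i)·G^NE = 60 + 3.78·22 = 143.16.
Planner: ∂(Σu_j)/∂g_i = Σα_j − 1 = 3.78 > 0, so everyone contributes w_i; G^SO = 60, W^SO = 60 + 3.78·60 = 286.8.
Deadweight loss = 143.64.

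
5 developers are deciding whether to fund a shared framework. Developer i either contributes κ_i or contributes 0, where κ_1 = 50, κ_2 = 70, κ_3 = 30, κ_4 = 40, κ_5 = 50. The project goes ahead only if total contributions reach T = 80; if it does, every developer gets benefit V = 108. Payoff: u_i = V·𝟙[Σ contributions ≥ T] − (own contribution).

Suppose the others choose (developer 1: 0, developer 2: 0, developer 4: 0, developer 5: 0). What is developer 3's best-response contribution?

0

Others' total = 0. Even contributing 30 gives 30 < 80: no benefit either way.
Best response: 0.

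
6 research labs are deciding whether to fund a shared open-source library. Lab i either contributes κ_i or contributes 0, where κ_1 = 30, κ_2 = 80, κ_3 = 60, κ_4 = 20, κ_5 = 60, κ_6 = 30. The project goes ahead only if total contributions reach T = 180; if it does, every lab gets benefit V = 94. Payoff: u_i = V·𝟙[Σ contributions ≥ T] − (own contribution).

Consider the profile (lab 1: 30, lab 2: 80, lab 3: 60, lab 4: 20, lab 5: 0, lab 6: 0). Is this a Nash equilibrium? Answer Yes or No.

Yes

Total = 190 ≥ 180: provided.
Lab 1 (pledges 30, payoff 64): dropping to 0 → total 160, payoff 0. No gain.
Lab 2 (pledges 80, payoff 14): dropping to 0 → total 110, payoff 0. No gain.
Lab 3 (pledges 60, payoff 34): dropping to 0 → total 130, payoff 0. No gain.
Lab 4 (pledges 20, payoff 74): dropping to 0 → total 170, payoff 0. No gain.
Lab 5 (pledges 0, payoff 94): pledging 60 → total 250, payoff 34. No gain.
Lab 6 (pledges 0, payoff 94): pledging 30 → total 220, payoff 64. No gain.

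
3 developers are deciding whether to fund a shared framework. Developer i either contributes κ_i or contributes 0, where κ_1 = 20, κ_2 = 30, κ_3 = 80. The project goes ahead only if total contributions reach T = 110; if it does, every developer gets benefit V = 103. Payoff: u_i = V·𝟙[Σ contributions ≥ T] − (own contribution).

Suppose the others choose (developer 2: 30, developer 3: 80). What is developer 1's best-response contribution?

Others' total = 110 ≥ 110; contributing adds cost 20 for no extra benefit.
Best response: 0.

0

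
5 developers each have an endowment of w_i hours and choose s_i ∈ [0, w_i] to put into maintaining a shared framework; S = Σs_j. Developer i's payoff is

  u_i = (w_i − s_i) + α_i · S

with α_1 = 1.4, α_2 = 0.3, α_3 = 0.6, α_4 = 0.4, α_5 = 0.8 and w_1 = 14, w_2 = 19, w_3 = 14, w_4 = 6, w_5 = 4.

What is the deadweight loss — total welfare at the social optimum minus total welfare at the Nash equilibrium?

∂u_i/∂s_i = α_i − 1, so developer i contributes w_i if α_i > 1, else 0.
α_i > 1 for i ∈ {1}; NE contributions (14, 0, 0, 0, 0), S = 14.
W^NE = Σw_i − S^NE + (Σα_i)·S^NE = 57 + 2.5·14 = 92.
Planner: ∂(Σu_j)/∂s_i = Σα_j − 1 = 2.5 > 0, so everyone contributes w_i; S^SO = 57, W^SO = 57 + 2.5·57 = 199.5.
Deadweight loss = 107.5.

107.5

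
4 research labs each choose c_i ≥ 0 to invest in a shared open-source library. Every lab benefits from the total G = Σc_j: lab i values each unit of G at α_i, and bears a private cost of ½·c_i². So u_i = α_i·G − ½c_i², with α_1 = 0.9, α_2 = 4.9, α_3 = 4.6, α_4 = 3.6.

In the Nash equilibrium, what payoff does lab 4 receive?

Lab i's FOC: ∂u_i/∂c_i = α_i − c_i = 0, so c_i* = α_i.
NE contributions = (0.9, 4.9, 4.6, 3.6); G = 14.
u_4 = α_4·G − ½·(c_4)² = 3.6·14 − ½·3.6² = 43.92.

43.92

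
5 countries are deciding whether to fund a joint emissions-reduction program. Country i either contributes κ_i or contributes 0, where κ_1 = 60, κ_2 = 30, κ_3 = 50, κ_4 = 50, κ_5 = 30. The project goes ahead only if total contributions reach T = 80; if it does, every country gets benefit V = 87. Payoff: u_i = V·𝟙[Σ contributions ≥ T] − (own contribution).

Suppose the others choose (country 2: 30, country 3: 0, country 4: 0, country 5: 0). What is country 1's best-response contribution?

Others' total = 30. Contributing 60 brings total to 90 ≥ 80: gain V − κ_1 = 27.
Best response: 60.

60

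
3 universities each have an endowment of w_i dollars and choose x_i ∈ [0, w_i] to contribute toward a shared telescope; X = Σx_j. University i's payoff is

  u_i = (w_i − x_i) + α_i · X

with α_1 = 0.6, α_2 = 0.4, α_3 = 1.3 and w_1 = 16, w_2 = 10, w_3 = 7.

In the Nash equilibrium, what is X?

∂u_i/∂x_i = α_i − 1, so university i contributes w_i if α_i > 1, else 0.
α_i > 1 for i ∈ {3}; NE contributions (0, 0, 7), X = 7.

7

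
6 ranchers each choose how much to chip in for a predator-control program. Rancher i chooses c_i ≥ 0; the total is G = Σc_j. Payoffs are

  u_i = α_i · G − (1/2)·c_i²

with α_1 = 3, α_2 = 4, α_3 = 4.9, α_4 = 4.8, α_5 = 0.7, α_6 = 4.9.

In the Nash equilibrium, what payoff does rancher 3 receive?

97.265

Rancher i's FOC: ∂u_i/∂c_i = α_i − c_i = 0, so c_i* = α_i.
NE contributions = (3, 4, 4.9, 4.8, 0.7, 4.9); G = 22.3.
u_3 = α_3·G − ½·(c_3)² = 4.9·22.3 − ½·4.9² = 97.265.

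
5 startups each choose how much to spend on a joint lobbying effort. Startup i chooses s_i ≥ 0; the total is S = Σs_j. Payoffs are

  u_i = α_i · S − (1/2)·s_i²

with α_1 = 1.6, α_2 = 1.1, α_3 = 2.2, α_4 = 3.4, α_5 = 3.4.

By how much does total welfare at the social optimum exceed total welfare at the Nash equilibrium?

Startup i's FOC: ∂u_i/∂s_i = α_i − s_i = 0, so s_i* = α_i.
NE contributions = (1.6, 1.1, 2.2, 3.4, 3.4); S = 11.7.
W^NE = (Σα)·S − ½Σα_i² = 11.7² − ½·31.73 = 121.025.
Planner sets s_i = Σα_j = 11.7 for every i, so S^SO = 5·11.7 = 58.5.
W^SO = (Σα)·S^SO − ½·5·(Σα)² = (5/2)·11.7² = 342.225.
Deadweight loss = W^SO − W^NE = 221.2.

221.2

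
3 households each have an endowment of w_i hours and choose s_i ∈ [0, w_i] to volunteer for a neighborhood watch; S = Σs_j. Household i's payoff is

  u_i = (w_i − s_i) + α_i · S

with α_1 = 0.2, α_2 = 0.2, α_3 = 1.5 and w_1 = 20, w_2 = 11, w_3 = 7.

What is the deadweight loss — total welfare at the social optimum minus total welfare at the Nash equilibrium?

∂u_i/∂s_i = α_i − 1, so household i contributes w_i if α_i > 1, else 0.
α_i > 1 for i ∈ {3}; NE contributions (0, 0, 7), S = 7.
W^NE = Σw_i − S^NE + (Σα_i)·S^NE = 38 + 0.9·7 = 44.3.
Planner: ∂(Σu_j)/∂s_i = Σα_j − 1 = 0.9 > 0, so everyone contributes w_i; S^SO = 38, W^SO = 38 + 0.9·38 = 72.2.
Deadweight loss = 27.9.

27.9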